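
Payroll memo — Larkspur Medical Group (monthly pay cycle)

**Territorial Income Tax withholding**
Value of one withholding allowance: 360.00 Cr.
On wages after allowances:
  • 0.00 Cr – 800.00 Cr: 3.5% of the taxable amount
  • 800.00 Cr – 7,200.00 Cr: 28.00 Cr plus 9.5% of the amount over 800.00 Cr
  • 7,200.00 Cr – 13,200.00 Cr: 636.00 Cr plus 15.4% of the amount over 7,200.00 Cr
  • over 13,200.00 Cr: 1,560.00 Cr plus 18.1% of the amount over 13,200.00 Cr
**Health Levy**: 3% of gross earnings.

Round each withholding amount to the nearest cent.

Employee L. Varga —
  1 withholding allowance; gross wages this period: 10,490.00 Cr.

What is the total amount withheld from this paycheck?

1,401.92 Cr

Territorial Income Tax: taxable = 10,490.00 Cr − 1×360.00 Cr = 10,130.00 Cr
  636.00 Cr + 15.4% × (10,130.00 Cr − 7,200.00 Cr) = 636.00 Cr + 15.4% × 2,930.00 Cr = 1,087.22 Cr
Health Levy: 3% × 10,490.00 Cr = 314.70 Cr
Total: 1,087.22 Cr + 314.70 Cr = 1,401.92 Cr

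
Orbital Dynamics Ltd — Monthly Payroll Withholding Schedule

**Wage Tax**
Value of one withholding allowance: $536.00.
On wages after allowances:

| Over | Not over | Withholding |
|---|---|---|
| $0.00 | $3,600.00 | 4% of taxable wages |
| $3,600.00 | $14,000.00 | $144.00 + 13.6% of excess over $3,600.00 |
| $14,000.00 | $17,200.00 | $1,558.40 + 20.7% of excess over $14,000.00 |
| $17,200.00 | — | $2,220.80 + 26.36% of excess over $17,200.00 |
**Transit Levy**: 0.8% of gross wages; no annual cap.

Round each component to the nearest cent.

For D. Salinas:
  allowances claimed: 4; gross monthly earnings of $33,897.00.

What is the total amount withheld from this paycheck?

Wage Tax: taxable = $33,897.00 − 4×$536.00 = $31,753.00
  $2,220.80 + 26.36% × ($31,753.00 − $17,200.00) = $2,220.80 + 26.36% × $14,553.00 = $6,056.97
Transit Levy: 0.8% × $33,897.00 = $271.18
Total: $6,056.97 + $271.18 = $6,328.15

$6,328.15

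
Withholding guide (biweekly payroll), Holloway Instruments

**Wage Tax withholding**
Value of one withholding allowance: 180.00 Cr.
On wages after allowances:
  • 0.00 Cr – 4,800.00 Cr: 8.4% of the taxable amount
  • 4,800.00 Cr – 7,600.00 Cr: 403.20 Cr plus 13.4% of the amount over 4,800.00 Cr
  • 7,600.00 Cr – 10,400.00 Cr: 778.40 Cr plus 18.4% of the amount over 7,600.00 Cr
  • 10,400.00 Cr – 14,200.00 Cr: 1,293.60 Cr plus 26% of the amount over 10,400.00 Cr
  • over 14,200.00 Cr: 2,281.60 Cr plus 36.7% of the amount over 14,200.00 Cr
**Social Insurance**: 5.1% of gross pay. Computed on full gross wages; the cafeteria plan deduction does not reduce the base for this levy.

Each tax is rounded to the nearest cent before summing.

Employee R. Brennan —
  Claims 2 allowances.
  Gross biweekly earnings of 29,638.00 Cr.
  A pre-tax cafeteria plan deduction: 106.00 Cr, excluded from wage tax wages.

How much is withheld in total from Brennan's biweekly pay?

Wage Tax: taxable = 29,638.00 Cr − 106.00 Cr − 2×180.00 Cr = 29,172.00 Cr
  2,281.60 Cr + 36.7% × (29,172.00 Cr − 14,200.00 Cr) = 2,281.60 Cr + 36.7% × 14,972.00 Cr = 7,776.32 Cr
Social Insurance: 5.1% × 29,638.00 Cr = 1,511.54 Cr
Total: 7,776.32 Cr + 1,511.54 Cr = 9,287.86 Cr

9,287.86 Cr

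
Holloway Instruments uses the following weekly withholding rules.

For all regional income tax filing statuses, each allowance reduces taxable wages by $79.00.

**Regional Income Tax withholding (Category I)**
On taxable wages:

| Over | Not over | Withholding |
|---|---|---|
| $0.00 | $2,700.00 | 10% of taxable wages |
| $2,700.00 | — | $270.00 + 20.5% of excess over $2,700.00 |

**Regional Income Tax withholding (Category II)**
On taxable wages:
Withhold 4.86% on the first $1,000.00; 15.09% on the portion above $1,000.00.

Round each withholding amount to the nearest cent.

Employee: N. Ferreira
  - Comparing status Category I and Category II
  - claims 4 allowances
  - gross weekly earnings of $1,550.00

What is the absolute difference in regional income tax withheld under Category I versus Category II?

$39.49

Regional Income Tax (Category I): taxable = $1,550.00 − 4×$79.00 = $1,234.00
  10% × $1,234.00 = $123.40
Regional Income Tax (Category II): taxable = $1,550.00 − 4×$79.00 = $1,234.00
  $48.60 + 15.09% × ($1,234.00 − $1,000.00) = $48.60 + 15.09% × $234.00 = $83.91
Difference: |$123.40 − $83.91| = $39.49 (higher under Category I)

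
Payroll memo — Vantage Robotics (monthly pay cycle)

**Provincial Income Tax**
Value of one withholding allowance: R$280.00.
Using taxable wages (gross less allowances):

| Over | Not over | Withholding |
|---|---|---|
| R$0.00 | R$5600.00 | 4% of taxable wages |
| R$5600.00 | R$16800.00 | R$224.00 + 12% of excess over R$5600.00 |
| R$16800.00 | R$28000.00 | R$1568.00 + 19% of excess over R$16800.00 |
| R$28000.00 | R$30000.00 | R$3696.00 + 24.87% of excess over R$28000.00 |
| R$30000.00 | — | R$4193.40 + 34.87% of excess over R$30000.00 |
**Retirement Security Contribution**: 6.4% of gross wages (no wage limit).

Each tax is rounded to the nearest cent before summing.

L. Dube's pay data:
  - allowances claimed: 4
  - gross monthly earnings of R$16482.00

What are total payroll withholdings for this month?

Provincial Income Tax: taxable = R$16482.00 − 4×R$280.00 = R$15362.00
  R$224.00 + 12% × (R$15362.00 − R$5600.00) = R$224.00 + 12% × R$9762.00 = R$1395.44
Retirement Security Contribution: 6.4% × R$16482.00 = R$1054.85
Total: R$1395.44 + R$1054.85 = R$2450.29

R$2450.29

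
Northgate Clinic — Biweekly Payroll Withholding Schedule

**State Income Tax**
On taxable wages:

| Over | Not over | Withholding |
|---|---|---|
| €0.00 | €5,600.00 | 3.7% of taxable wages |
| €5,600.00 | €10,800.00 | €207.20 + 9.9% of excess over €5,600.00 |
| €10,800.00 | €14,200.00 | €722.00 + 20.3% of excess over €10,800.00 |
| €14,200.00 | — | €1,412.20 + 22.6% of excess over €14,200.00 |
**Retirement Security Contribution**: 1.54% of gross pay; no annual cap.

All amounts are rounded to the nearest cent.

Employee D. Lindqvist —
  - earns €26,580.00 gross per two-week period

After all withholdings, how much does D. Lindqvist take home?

State Income Tax: taxable = €26,580.00
  €1,412.20 + 22.6% × (€26,580.00 − €14,200.00) = €1,412.20 + 22.6% × €12,380.00 = €4,210.08
Retirement Security Contribution: 1.54% × €26,580.00 = €409.33
Total withheld: €4,210.08 + €409.33 = €4,619.41
Net pay: €26,580.00 − €4,619.41 = €21,960.59

€21,960.59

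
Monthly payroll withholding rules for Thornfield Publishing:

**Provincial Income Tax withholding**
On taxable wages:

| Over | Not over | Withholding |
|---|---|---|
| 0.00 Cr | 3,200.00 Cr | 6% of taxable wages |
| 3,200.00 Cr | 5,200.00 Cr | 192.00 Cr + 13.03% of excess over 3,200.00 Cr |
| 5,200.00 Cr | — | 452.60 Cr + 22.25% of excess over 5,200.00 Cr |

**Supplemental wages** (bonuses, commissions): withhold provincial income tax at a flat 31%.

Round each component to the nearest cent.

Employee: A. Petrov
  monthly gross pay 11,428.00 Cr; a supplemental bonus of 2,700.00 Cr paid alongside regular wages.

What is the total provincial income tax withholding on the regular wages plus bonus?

Provincial Income Tax: taxable = 11,428.00 Cr
  452.60 Cr + 22.25% × (11,428.00 Cr − 5,200.00 Cr) = 452.60 Cr + 22.25% × 6,228.00 Cr = 1,838.33 Cr
Supplemental (31% flat on bonus): 31% × 2,700.00 Cr = 837.00 Cr
Total provincial income tax: 1,838.33 Cr + 837.00 Cr = 2,675.33 Cr

2,675.33 Cr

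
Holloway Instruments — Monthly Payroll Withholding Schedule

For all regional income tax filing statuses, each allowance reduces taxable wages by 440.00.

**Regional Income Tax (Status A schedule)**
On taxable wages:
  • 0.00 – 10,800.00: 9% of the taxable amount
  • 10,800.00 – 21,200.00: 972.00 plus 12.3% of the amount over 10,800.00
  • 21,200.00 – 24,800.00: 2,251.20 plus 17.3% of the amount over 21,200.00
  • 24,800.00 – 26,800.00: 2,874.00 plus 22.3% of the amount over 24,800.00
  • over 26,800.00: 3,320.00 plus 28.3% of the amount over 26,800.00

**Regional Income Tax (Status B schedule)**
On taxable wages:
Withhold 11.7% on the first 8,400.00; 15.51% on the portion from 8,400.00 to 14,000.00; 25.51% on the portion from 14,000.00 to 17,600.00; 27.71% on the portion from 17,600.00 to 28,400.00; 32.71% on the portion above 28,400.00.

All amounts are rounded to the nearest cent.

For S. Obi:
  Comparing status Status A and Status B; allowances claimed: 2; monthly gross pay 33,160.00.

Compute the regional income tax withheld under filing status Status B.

7,031.55

Regional Income Tax (Status B): taxable = 33,160.00 − 2×440.00 = 32,280.00
  5,762.40 + 32.71% × (32,280.00 − 28,400.00) = 5,762.40 + 32.71% × 3,880.00 = 7,031.55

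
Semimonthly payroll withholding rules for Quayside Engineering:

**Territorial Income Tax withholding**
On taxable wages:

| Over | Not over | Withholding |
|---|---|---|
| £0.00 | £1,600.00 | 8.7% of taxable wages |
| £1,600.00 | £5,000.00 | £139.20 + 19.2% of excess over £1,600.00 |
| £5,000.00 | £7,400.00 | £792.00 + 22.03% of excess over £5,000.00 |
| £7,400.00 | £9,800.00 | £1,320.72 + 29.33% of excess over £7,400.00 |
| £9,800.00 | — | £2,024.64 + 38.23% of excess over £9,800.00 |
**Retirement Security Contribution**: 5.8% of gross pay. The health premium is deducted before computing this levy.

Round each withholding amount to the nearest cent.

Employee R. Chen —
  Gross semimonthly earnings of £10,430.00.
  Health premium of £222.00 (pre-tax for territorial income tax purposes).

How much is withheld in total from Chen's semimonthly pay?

Territorial Income Tax: taxable = £10,430.00 − £222.00 = £10,208.00
  £2,024.64 + 38.23% × (£10,208.00 − £9,800.00) = £2,024.64 + 38.23% × £408.00 = £2,180.62
Retirement Security Contribution: 5.8% × £10,208.00 = £592.06
Total: £2,180.62 + £592.06 = £2,772.68

£2,772.68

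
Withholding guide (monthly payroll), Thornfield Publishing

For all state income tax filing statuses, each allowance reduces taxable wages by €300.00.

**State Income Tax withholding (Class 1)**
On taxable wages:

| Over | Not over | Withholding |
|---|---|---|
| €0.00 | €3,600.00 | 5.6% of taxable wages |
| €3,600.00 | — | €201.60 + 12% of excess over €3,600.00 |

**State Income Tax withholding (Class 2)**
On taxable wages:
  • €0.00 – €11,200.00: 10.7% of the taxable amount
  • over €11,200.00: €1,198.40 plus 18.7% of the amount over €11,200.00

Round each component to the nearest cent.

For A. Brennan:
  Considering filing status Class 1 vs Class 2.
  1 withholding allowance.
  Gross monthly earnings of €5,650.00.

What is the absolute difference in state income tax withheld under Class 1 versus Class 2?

€160.85

State Income Tax (Class 1): taxable = €5,650.00 − 1×€300.00 = €5,350.00
  €201.60 + 12% × (€5,350.00 − €3,600.00) = €201.60 + 12% × €1,750.00 = €411.60
State Income Tax (Class 2): taxable = €5,650.00 − 1×€300.00 = €5,350.00
  10.7% × €5,350.00 = €572.45
Difference: |€411.60 − €572.45| = €160.85 (higher under Class 2)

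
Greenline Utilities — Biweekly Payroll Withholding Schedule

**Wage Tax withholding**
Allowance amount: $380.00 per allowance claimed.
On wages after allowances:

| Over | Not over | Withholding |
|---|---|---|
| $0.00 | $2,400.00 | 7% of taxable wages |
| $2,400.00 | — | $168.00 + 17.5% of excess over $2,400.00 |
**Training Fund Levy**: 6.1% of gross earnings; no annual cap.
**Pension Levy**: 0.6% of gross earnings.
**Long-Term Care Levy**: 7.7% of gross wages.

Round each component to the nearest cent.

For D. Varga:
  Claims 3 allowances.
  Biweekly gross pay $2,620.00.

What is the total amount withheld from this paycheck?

Wage Tax: taxable = $2,620.00 − 3×$380.00 = $1,480.00
  7% × $1,480.00 = $103.60
Training Fund Levy: 6.1% × $2,620.00 = $159.82
Pension Levy: 0.6% × $2,620.00 = $15.72
Long-Term Care Levy: 7.7% × $2,620.00 = $201.74
Total: $103.60 + $159.82 + $15.72 + $201.74 = $480.88

$480.88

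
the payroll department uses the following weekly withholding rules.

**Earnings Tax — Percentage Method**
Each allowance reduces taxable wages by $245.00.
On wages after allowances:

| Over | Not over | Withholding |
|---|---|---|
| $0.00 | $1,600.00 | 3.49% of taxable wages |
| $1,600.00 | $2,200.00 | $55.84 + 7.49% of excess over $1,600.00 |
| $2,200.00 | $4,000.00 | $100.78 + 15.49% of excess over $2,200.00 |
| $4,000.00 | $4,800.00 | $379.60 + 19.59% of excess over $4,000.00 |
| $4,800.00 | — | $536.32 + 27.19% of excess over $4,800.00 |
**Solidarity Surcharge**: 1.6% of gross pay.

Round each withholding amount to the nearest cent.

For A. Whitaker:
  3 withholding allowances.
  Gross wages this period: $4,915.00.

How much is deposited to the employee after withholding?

$4,421.50

Earnings Tax: taxable = $4,915.00 − 3×$245.00 = $4,180.00
  $379.60 + 19.59% × ($4,180.00 − $4,000.00) = $379.60 + 19.59% × $180.00 = $414.86
Solidarity Surcharge: 1.6% × $4,915.00 = $78.64
Total withheld: $414.86 + $78.64 = $493.50
Net pay: $4,915.00 − $493.50 = $4,421.50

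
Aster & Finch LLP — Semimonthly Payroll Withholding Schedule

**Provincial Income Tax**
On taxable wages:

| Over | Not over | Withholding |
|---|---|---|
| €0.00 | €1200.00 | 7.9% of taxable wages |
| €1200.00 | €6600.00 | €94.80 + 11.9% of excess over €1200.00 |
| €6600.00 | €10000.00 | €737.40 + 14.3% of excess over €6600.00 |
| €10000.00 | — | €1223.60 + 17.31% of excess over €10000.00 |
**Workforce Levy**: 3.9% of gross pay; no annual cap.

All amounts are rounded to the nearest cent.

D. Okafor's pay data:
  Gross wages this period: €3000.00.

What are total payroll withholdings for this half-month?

Provincial Income Tax: taxable = €3000.00
  €94.80 + 11.9% × (€3000.00 − €1200.00) = €94.80 + 11.9% × €1800.00 = €309.00
Workforce Levy: 3.9% × €3000.00 = €117.00
Total: €309.00 + €117.00 = €426.00

€426.00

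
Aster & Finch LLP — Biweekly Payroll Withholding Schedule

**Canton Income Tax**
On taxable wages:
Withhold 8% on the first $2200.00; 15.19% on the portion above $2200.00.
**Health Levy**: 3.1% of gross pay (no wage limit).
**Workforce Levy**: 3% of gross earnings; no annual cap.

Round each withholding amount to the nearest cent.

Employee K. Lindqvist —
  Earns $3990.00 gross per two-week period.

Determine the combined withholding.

$691.29

Canton Income Tax: taxable = $3990.00
  $176.00 + 15.19% × ($3990.00 − $2200.00) = $176.00 + 15.19% × $1790.00 = $447.90
Health Levy: 3.1% × $3990.00 = $123.69
Workforce Levy: 3% × $3990.00 = $119.70
Total: $447.90 + $123.69 + $119.70 = $691.29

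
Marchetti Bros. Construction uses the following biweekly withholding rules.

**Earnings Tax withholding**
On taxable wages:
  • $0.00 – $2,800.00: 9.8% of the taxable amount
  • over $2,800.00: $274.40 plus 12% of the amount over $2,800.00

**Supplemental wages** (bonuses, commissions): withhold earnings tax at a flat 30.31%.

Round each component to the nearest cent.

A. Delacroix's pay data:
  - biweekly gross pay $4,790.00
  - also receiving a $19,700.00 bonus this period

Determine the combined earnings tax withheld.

Earnings Tax: taxable = $4,790.00
  $274.40 + 12% × ($4,790.00 − $2,800.00) = $274.40 + 12% × $1,990.00 = $513.20
Supplemental (30.31% flat on bonus): 30.31% × $19,700.00 = $5,971.07
Total earnings tax: $513.20 + $5,971.07 = $6,484.27

$6,484.27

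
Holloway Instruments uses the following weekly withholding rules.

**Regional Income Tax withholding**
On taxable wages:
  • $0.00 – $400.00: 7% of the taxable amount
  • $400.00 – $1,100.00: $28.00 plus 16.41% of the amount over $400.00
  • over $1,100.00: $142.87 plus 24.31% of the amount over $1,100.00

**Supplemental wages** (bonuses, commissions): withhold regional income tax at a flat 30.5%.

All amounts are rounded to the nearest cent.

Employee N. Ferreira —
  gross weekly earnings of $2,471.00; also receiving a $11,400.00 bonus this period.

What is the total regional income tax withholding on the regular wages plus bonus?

Regional Income Tax: taxable = $2,471.00
  $142.87 + 24.31% × ($2,471.00 − $1,100.00) = $142.87 + 24.31% × $1,371.00 = $476.16
Supplemental (30.5% flat on bonus): 30.5% × $11,400.00 = $3,477.00
Total regional income tax: $476.16 + $3,477.00 = $3,953.16

$3,953.16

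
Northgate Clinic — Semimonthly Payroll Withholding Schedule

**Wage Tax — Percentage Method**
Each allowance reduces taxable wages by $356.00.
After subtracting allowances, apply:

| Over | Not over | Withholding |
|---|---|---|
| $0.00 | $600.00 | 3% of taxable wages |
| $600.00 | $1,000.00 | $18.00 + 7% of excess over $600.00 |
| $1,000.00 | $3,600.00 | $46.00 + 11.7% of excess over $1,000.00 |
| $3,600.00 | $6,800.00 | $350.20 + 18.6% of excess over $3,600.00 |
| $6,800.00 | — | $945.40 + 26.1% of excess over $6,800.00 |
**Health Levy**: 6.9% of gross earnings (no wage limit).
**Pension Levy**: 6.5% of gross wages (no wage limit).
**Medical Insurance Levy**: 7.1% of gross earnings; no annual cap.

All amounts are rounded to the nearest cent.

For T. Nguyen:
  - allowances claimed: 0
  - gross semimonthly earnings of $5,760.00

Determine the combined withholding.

$1,932.76

Wage Tax: taxable = $5,760.00
  $350.20 + 18.6% × ($5,760.00 − $3,600.00) = $350.20 + 18.6% × $2,160.00 = $751.96
Health Levy: 6.9% × $5,760.00 = $397.44
Pension Levy: 6.5% × $5,760.00 = $374.40
Medical Insurance Levy: 7.1% × $5,760.00 = $408.96
Total: $751.96 + $397.44 + $374.40 + $408.96 = $1,932.76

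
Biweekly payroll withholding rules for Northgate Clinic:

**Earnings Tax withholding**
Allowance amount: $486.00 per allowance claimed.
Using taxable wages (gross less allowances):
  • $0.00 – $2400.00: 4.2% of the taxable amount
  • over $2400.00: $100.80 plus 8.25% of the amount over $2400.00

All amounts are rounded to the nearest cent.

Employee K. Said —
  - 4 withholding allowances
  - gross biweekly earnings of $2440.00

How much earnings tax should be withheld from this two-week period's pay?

$20.83

Earnings Tax: taxable = $2440.00 − 4×$486.00 = $496.00
  4.2% × $496.00 = $20.83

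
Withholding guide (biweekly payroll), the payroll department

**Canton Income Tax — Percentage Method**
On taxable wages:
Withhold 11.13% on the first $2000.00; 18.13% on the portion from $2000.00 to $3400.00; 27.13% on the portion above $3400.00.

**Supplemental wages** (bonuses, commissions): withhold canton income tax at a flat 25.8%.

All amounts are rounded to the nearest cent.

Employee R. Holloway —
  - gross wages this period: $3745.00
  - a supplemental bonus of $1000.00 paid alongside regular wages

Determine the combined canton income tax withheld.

$828.02

Canton Income Tax: taxable = $3745.00
  $476.42 + 27.13% × ($3745.00 − $3400.00) = $476.42 + 27.13% × $345.00 = $570.02
Supplemental (25.8% flat on bonus): 25.8% × $1000.00 = $258.00
Total canton income tax: $570.02 + $258.00 = $828.02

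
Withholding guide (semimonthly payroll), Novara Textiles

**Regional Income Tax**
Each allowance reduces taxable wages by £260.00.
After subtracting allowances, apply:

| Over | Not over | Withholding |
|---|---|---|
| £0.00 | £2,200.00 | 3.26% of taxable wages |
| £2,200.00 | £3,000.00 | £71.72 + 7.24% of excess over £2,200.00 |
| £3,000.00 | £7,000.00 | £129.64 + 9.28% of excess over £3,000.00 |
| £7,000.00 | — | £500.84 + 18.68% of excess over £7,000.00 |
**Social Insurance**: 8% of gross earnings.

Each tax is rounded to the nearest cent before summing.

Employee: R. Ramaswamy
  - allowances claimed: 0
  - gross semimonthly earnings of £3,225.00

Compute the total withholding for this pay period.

£408.52

Regional Income Tax: taxable = £3,225.00
  £129.64 + 9.28% × (£3,225.00 − £3,000.00) = £129.64 + 9.28% × £225.00 = £150.52
Social Insurance: 8% × £3,225.00 = £258.00
Total: £150.52 + £258.00 = £408.52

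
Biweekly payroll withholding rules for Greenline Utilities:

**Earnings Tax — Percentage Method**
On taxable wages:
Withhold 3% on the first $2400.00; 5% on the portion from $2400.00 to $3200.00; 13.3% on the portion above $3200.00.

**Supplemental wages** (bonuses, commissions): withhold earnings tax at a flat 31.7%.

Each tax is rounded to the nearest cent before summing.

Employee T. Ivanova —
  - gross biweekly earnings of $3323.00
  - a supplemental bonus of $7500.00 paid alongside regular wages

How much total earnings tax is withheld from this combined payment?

$2505.86

Earnings Tax: taxable = $3323.00
  $112.00 + 13.3% × ($3323.00 − $3200.00) = $112.00 + 13.3% × $123.00 = $128.36
Supplemental (31.7% flat on bonus): 31.7% × $7500.00 = $2377.50
Total earnings tax: $128.36 + $2377.50 = $2505.86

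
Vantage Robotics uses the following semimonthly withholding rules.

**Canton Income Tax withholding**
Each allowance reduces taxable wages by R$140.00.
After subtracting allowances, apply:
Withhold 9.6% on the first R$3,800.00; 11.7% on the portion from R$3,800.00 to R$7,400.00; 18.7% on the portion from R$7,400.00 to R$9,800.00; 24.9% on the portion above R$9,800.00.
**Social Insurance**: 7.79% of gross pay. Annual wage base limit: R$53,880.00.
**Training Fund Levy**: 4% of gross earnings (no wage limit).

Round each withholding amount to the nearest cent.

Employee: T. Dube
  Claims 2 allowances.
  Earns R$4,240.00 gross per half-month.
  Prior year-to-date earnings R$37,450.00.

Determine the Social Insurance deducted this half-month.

Social Insurance: 7.79% × R$4,240.00 = R$330.30

R$330.30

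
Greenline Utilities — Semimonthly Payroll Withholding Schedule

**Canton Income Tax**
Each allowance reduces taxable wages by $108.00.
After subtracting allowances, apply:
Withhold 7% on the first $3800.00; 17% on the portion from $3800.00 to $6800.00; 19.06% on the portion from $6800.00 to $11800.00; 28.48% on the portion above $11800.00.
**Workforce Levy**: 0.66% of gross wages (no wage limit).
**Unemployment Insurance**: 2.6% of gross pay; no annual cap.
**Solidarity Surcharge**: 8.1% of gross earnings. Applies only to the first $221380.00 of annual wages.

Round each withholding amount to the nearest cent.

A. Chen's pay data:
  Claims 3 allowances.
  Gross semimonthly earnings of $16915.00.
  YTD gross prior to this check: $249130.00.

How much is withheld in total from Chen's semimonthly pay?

Canton Income Tax: taxable = $16915.00 − 3×$108.00 = $16591.00
  $1729.00 + 28.48% × ($16591.00 − $11800.00) = $1729.00 + 28.48% × $4791.00 = $3093.48
Workforce Levy: 0.66% × $16915.00 = $111.64
Unemployment Insurance: 2.6% × $16915.00 = $439.79
Solidarity Surcharge: YTD $249130.00 ≥ cap $221380.00 → $0.00
Total: $3093.48 + $111.64 + $439.79 + $0.00 = $3644.91

$3644.91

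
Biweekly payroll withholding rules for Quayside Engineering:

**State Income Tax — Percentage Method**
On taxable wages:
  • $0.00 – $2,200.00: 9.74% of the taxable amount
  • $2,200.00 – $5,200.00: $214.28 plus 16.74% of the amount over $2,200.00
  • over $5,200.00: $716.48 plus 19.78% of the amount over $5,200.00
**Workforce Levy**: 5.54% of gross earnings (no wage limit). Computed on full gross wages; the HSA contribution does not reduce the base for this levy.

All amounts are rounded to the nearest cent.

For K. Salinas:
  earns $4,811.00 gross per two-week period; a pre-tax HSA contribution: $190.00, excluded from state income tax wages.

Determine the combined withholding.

State Income Tax: taxable = $4,811.00 − $190.00 = $4,621.00
  $214.28 + 16.74% × ($4,621.00 − $2,200.00) = $214.28 + 16.74% × $2,421.00 = $619.56
Workforce Levy: 5.54% × $4,811.00 = $266.53
Total: $619.56 + $266.53 = $886.09

$886.09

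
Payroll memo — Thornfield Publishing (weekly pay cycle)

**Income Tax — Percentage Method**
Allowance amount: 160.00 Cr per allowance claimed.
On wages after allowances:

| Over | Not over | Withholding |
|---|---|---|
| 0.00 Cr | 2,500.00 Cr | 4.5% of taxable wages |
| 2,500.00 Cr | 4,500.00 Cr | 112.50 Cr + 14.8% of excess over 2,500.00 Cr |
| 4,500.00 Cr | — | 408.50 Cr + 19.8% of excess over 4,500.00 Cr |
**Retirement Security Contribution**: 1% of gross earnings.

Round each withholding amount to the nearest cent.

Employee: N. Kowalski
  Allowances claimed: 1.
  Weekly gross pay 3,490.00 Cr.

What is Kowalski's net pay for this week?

Income Tax: taxable = 3,490.00 Cr − 1×160.00 Cr = 3,330.00 Cr
  112.50 Cr + 14.8% × (3,330.00 Cr − 2,500.00 Cr) = 112.50 Cr + 14.8% × 830.00 Cr = 235.34 Cr
Retirement Security Contribution: 1% × 3,490.00 Cr = 34.90 Cr
Total withheld: 235.34 Cr + 34.90 Cr = 270.24 Cr
Net pay: 3,490.00 Cr − 270.24 Cr = 3,219.76 Cr

3,219.76 Cr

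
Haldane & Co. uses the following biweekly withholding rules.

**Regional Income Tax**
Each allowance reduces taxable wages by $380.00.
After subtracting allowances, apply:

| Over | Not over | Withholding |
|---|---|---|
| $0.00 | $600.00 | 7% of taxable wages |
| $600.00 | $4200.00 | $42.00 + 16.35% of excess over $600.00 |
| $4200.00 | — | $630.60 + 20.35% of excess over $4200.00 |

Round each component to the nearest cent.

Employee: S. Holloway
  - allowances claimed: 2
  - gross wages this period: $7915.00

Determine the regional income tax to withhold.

$1231.94

Regional Income Tax: taxable = $7915.00 − 2×$380.00 = $7155.00
  $630.60 + 20.35% × ($7155.00 − $4200.00) = $630.60 + 20.35% × $2955.00 = $1231.94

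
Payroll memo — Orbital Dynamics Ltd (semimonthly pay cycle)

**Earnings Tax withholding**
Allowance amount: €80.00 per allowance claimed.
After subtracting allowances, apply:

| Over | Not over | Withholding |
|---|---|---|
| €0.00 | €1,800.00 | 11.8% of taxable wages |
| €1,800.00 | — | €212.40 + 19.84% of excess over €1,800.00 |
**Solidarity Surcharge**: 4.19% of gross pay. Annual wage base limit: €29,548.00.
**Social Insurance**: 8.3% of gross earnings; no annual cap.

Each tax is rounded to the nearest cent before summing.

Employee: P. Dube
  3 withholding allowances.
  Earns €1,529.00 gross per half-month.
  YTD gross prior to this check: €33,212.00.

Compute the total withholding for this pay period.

€279.01

Earnings Tax: taxable = €1,529.00 − 3×€80.00 = €1,289.00
  11.8% × €1,289.00 = €152.10
Solidarity Surcharge: YTD €33,212.00 ≥ cap €29,548.00 → €0.00
Social Insurance: 8.3% × €1,529.00 = €126.91
Total: €152.10 + €0.00 + €126.91 = €279.01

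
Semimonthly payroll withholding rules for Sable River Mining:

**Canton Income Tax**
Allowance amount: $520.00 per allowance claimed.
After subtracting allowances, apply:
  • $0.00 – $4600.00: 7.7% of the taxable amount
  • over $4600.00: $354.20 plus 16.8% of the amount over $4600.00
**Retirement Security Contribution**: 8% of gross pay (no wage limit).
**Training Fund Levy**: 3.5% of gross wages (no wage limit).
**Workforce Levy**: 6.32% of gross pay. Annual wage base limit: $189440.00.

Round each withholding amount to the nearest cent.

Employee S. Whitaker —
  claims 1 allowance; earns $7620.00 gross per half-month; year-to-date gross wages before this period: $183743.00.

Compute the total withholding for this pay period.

Canton Income Tax: taxable = $7620.00 − 1×$520.00 = $7100.00
  $354.20 + 16.8% × ($7100.00 − $4600.00) = $354.20 + 16.8% × $2500.00 = $774.20
Retirement Security Contribution: 8% × $7620.00 = $609.60
Training Fund Levy: 3.5% × $7620.00 = $266.70
Workforce Levy: cap $189440.00 − YTD $183743.00 = $5697.00 subject; 6.32% × $5697.00 = $360.05
Total: $774.20 + $609.60 + $266.70 + $360.05 = $2010.55

$2010.55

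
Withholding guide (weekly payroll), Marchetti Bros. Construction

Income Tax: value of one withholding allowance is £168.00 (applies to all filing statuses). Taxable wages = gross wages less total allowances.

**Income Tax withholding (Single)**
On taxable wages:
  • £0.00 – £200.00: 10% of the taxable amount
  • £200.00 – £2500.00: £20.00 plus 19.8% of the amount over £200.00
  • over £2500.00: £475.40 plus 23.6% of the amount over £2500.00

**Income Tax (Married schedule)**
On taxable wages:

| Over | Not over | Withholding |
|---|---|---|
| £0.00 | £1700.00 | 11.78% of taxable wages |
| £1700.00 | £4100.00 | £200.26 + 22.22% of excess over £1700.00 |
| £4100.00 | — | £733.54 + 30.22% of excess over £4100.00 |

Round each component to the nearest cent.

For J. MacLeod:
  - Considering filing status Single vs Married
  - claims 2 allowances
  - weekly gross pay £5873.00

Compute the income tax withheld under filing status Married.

Income Tax (Married): taxable = £5873.00 − 2×£168.00 = £5537.00
  £733.54 + 30.22% × (£5537.00 − £4100.00) = £733.54 + 30.22% × £1437.00 = £1167.80

£1167.80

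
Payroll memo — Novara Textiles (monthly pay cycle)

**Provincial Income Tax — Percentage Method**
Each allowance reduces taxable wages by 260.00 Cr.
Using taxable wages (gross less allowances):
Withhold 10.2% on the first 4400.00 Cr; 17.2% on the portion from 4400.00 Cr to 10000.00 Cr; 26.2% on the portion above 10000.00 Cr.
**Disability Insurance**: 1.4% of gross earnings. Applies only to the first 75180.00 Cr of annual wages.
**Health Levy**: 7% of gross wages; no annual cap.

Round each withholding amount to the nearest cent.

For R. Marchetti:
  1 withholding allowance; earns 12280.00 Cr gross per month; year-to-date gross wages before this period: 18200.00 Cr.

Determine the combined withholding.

2972.76 Cr

Provincial Income Tax: taxable = 12280.00 Cr − 1×260.00 Cr = 12020.00 Cr
  1412.00 Cr + 26.2% × (12020.00 Cr − 10000.00 Cr) = 1412.00 Cr + 26.2% × 2020.00 Cr = 1941.24 Cr
Disability Insurance: 1.4% × 12280.00 Cr = 171.92 Cr
Health Levy: 7% × 12280.00 Cr = 859.60 Cr
Total: 1941.24 Cr + 171.92 Cr + 859.60 Cr = 2972.76 Cr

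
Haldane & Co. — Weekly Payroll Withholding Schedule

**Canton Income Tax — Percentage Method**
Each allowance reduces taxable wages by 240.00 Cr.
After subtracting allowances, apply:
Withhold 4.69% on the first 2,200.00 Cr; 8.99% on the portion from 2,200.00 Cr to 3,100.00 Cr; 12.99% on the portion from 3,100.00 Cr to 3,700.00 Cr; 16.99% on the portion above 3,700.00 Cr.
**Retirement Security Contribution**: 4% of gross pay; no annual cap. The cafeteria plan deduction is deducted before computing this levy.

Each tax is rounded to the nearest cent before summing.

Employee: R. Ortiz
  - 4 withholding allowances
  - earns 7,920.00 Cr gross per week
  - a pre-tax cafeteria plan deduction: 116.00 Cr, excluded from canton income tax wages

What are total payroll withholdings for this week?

1,108.36 Cr

Canton Income Tax: taxable = 7,920.00 Cr − 116.00 Cr − 4×240.00 Cr = 6,844.00 Cr
  262.03 Cr + 16.99% × (6,844.00 Cr − 3,700.00 Cr) = 262.03 Cr + 16.99% × 3,144.00 Cr = 796.20 Cr
Retirement Security Contribution: 4% × 7,804.00 Cr = 312.16 Cr
Total: 796.20 Cr + 312.16 Cr = 1,108.36 Cr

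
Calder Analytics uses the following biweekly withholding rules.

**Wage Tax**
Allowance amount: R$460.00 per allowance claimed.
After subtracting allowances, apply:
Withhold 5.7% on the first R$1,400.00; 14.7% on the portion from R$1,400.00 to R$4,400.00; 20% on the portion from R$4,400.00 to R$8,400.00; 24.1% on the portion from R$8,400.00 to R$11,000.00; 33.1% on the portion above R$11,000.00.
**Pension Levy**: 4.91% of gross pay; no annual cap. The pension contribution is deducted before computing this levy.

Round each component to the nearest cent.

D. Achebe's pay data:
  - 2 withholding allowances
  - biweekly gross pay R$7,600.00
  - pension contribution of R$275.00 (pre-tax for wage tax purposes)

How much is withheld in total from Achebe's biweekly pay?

Wage Tax: taxable = R$7,600.00 − R$275.00 − 2×R$460.00 = R$6,405.00
  R$520.80 + 20% × (R$6,405.00 − R$4,400.00) = R$520.80 + 20% × R$2,005.00 = R$921.80
Pension Levy: 4.91% × R$7,325.00 = R$359.66
Total: R$921.80 + R$359.66 = R$1,281.46

R$1,281.46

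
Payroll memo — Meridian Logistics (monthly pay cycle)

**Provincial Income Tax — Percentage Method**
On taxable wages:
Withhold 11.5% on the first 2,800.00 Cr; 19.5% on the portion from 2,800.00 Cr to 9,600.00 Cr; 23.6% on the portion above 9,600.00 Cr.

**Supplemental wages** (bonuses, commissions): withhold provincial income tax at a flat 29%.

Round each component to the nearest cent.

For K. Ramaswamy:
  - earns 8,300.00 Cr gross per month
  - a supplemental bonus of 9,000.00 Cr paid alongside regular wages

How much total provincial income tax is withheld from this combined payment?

4,004.50 Cr

Provincial Income Tax: taxable = 8,300.00 Cr
  322.00 Cr + 19.5% × (8,300.00 Cr − 2,800.00 Cr) = 322.00 Cr + 19.5% × 5,500.00 Cr = 1,394.50 Cr
Supplemental (29% flat on bonus): 29% × 9,000.00 Cr = 2,610.00 Cr
Total provincial income tax: 1,394.50 Cr + 2,610.00 Cr = 4,004.50 Cr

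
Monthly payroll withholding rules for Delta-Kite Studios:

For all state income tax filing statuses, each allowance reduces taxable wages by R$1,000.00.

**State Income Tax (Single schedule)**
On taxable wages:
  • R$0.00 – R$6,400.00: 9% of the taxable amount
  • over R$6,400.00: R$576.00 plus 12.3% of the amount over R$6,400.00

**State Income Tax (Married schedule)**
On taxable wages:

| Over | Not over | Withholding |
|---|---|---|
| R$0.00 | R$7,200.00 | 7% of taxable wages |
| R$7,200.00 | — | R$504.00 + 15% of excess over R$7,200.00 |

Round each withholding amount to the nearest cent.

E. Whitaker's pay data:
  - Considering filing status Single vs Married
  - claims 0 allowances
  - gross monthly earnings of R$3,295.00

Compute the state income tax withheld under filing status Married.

State Income Tax (Married): taxable = R$3,295.00
  7% × R$3,295.00 = R$230.65

R$230.65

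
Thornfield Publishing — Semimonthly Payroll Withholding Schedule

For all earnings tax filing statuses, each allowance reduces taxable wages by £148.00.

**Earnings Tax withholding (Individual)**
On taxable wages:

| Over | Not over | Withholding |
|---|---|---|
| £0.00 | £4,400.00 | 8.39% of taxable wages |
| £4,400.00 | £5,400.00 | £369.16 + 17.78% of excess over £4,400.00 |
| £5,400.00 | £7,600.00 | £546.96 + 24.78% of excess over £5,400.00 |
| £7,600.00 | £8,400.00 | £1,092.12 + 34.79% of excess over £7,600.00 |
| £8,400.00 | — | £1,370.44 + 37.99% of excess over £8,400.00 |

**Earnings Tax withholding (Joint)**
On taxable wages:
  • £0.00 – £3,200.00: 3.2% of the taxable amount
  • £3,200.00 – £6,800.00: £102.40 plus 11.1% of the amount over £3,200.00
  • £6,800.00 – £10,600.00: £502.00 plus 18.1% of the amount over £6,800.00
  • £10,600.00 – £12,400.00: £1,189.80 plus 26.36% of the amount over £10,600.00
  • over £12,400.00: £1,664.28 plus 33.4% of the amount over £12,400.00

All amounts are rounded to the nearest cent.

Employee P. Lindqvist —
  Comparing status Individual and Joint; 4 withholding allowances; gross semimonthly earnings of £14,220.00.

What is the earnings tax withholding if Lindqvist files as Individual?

£3,356.56

Earnings Tax (Individual): taxable = £14,220.00 − 4×£148.00 = £13,628.00
  £1,370.44 + 37.99% × (£13,628.00 − £8,400.00) = £1,370.44 + 37.99% × £5,228.00 = £3,356.56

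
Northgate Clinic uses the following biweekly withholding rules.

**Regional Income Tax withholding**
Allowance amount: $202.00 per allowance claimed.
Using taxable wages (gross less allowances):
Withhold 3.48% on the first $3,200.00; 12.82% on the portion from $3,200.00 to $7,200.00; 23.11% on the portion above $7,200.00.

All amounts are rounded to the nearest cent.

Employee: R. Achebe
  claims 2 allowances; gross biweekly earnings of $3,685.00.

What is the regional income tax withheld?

$121.74

Regional Income Tax: taxable = $3,685.00 − 2×$202.00 = $3,281.00
  $111.36 + 12.82% × ($3,281.00 − $3,200.00) = $111.36 + 12.82% × $81.00 = $121.74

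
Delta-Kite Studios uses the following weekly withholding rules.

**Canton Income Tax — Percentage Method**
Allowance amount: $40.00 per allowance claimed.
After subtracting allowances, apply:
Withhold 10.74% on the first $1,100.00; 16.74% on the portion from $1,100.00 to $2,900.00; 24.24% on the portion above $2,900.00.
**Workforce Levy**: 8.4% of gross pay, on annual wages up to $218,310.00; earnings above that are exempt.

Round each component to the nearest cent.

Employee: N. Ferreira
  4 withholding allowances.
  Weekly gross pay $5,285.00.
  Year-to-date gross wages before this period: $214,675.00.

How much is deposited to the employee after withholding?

Canton Income Tax: taxable = $5,285.00 − 4×$40.00 = $5,125.00
  $419.46 + 24.24% × ($5,125.00 − $2,900.00) = $419.46 + 24.24% × $2,225.00 = $958.80
Workforce Levy: cap $218,310.00 − YTD $214,675.00 = $3,635.00 subject; 8.4% × $3,635.00 = $305.34
Total withheld: $958.80 + $305.34 = $1,264.14
Net pay: $5,285.00 − $1,264.14 = $4,020.86

$4,020.86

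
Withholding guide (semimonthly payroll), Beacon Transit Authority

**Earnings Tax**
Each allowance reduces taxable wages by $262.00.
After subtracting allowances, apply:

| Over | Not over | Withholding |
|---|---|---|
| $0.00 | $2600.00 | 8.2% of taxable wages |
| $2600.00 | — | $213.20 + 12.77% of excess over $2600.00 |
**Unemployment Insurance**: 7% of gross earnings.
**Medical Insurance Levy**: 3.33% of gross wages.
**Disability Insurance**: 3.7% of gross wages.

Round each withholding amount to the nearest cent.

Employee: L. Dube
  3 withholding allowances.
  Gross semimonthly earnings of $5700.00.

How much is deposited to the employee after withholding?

$4391.59

Earnings Tax: taxable = $5700.00 − 3×$262.00 = $4914.00
  $213.20 + 12.77% × ($4914.00 − $2600.00) = $213.20 + 12.77% × $2314.00 = $508.70
Unemployment Insurance: 7% × $5700.00 = $399.00
Medical Insurance Levy: 3.33% × $5700.00 = $189.81
Disability Insurance: 3.7% × $5700.00 = $210.90
Total withheld: $508.70 + $399.00 + $189.81 + $210.90 = $1308.41
Net pay: $5700.00 − $1308.41 = $4391.59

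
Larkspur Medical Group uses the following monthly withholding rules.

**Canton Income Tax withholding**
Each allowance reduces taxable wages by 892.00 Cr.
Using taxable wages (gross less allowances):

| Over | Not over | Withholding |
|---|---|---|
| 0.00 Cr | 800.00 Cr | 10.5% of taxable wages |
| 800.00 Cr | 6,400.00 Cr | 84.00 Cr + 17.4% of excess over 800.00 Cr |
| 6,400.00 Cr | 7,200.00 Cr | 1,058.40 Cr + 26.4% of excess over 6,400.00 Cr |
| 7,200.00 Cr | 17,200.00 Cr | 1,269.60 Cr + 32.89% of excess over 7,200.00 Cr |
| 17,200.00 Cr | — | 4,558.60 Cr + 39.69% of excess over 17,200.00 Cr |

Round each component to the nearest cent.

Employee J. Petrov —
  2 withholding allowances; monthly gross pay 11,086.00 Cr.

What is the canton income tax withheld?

1,960.95 Cr

Canton Income Tax: taxable = 11,086.00 Cr − 2×892.00 Cr = 9,302.00 Cr
  1,269.60 Cr + 32.89% × (9,302.00 Cr − 7,200.00 Cr) = 1,269.60 Cr + 32.89% × 2,102.00 Cr = 1,960.95 Cr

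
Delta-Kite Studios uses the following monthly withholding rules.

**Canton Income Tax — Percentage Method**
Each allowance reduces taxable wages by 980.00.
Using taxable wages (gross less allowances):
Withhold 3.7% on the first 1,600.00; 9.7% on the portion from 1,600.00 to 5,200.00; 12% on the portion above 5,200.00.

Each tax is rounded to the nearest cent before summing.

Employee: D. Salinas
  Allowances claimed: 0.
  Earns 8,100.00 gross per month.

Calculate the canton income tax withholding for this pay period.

756.40

Canton Income Tax: taxable = 8,100.00
  408.40 + 12% × (8,100.00 − 5,200.00) = 408.40 + 12% × 2,900.00 = 756.40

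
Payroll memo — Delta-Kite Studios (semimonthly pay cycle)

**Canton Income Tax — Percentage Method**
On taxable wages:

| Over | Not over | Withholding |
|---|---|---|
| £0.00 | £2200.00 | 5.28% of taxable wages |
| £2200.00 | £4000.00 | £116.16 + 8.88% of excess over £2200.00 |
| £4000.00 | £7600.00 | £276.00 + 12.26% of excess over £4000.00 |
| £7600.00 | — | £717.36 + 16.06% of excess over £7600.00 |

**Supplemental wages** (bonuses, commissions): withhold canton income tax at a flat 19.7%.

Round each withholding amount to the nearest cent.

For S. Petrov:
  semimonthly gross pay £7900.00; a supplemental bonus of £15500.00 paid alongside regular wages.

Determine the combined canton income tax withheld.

Canton Income Tax: taxable = £7900.00
  £717.36 + 16.06% × (£7900.00 − £7600.00) = £717.36 + 16.06% × £300.00 = £765.54
Supplemental (19.7% flat on bonus): 19.7% × £15500.00 = £3053.50
Total canton income tax: £765.54 + £3053.50 = £3819.04

£3819.04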